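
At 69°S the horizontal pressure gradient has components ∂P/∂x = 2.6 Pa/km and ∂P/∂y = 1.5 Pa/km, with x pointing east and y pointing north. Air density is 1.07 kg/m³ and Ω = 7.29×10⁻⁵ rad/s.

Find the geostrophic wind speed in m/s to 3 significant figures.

20.6 m/s

Coriolis parameter at 69°S:
f = 2Ω sin φ = 2 × 7.29×10⁻⁵ × sin 69° = 1.36×10⁻⁴ s⁻¹
In the Southern Hemisphere f is negative: f = −1.36×10⁻⁴ s⁻¹.
Component geostrophic relations (x east, y north):
u_g = −(1/(fρ)) ∂P/∂y,  v_g = (1/(fρ)) ∂P/∂x
u_g = −(1.5×10⁻³)/(−1.36×10⁻⁴ × 1.07) = 10.3 m/s;  v_g = (2.6×10⁻³)/(−1.36×10⁻⁴ × 1.07) = −17.9 m/s
|V_g| = √(u_g² + v_g²) = 20.6 m/s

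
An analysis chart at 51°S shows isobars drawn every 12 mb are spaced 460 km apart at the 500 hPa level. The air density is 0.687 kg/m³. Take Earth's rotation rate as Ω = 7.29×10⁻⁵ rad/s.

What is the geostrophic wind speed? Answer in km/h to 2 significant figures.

Coriolis parameter at 51°S:
f = 2Ω sin φ = 2 × 7.29×10⁻⁵ × sin 51° = 1.13×10⁻⁴ s⁻¹
Pressure gradient: |∂P/∂n| = 1200 Pa / 460000 m = 2.61×10⁻³ Pa/m
Geostrophic balance (pressure-gradient force = Coriolis force):
V_g = (1/(fρ)) |∂P/∂n| = 2.61×10⁻³ / (1.13×10⁻⁴ × 0.687) = 33.5 m/s
Converting: 33.5 m/s × 3.6 = 120 km/h

120 km/h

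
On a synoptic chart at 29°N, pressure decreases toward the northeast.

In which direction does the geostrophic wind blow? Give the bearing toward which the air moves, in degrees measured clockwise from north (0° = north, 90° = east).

The pressure-gradient force points toward the northeast (bearing 045°).
Geostrophic balance: in the Northern Hemisphere the Coriolis force deflects motion to the right, so the geostrophic wind blows 90° to the right of the pressure-gradient force (low pressure on the left).
Rotating 045° by 90° clockwise gives 135° — the wind blows toward the southeast.

135°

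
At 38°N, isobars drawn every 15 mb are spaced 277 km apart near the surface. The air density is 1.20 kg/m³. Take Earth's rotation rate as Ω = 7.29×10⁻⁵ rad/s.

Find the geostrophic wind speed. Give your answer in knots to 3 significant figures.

97.7 knots

Coriolis parameter at 38°N:
f = 2Ω sin φ = 2 × 7.29×10⁻⁵ × sin 38° = 8.98×10⁻⁵ s⁻¹
Pressure gradient: |∂P/∂n| = 1500 Pa / 277000 m = 5.42×10⁻³ Pa/m
Geostrophic balance (pressure-gradient force = Coriolis force):
V_g = (1/(fρ)) |∂P/∂n| = 5.42×10⁻³ / (8.98×10⁻⁵ × 1.20) = 50.3 m/s
Converting: 50.3 m/s × 1.944 = 97.7 knots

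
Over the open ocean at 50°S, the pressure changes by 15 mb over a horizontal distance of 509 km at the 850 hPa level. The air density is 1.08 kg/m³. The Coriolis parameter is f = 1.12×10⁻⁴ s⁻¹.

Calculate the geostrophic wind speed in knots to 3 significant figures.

47.4 knots

Pressure gradient: |∂P/∂n| = 1500 Pa / 509000 m = 2.95×10⁻³ Pa/m
Geostrophic balance (pressure-gradient force = Coriolis force):
V_g = (1/(fρ)) |∂P/∂n| = 2.95×10⁻³ / (1.12×10⁻⁴ × 1.08) = 24.4 m/s
Converting: 24.4 m/s × 1.944 = 47.4 knots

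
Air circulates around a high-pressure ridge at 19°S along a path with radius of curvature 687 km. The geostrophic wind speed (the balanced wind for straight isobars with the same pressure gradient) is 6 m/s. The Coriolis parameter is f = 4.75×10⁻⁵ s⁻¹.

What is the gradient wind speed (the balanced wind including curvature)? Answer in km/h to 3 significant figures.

28.5 km/h

Around a high, pressure-gradient force acts outward with centrifugal, so Coriolis balances both:
fV = (1/ρ)|∂P/∂n| + V²/R  →  V² − fR·V + fR·V_g = 0
With fR = 4.75×10⁻⁵ × 687×10³ m = 32.6 m/s:
V = [fR − √((fR)² − 4 fR V_g)]/2 = [32.6 − √(32.6² − 4×32.6×6)]/2 = 7.92 m/s
Supergeostrophic (V > V_g = 6 m/s), as expected around a high.
Converting: 7.92 m/s × 3.6 = 28.5 km/h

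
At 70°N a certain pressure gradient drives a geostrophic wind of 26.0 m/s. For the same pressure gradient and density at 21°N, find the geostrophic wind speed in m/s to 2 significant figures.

With the same pressure gradient and density, V_g ∝ 1/f ∝ 1/sin φ.
V₂ = V₁ · sin φ₁ / sin φ₂ = 26.0 × sin 70° / sin 21°
V₂ = 26.0 × 0.9397/0.3584 = 68 m/s

68 m/s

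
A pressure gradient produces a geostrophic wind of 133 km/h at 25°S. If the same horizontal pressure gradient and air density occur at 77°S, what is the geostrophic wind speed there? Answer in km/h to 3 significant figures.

57.7 km/h

With the same pressure gradient and density, V_g ∝ 1/f ∝ 1/sin φ.
V₂ = V₁ · sin φ₁ / sin φ₂ = 133 × sin 25° / sin 77°
V₂ = 133 × 0.4226/0.9744 = 57.7 km/h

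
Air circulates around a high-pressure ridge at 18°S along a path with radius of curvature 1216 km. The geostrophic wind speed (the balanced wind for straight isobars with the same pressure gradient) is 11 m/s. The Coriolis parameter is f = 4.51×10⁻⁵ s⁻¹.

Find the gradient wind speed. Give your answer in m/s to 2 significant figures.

Around a high, pressure-gradient force acts outward with centrifugal, so Coriolis balances both:
fV = (1/ρ)|∂P/∂n| + V²/R  →  V² − fR·V + fR·V_g = 0
With fR = 4.51×10⁻⁵ × 1216×10³ m = 54.8 m/s:
V = [fR − √((fR)² − 4 fR V_g)]/2 = [54.8 − √(54.8² − 4×54.8×11)]/2 = 15.2 m/s
Supergeostrophic (V > V_g = 11 m/s), as expected around a high.

15 m/s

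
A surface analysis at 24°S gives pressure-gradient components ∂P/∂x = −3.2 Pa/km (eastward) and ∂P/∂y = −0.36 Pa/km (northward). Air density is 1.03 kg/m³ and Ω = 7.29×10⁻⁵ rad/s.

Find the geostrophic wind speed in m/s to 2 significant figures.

53 m/s

Coriolis parameter at 24°S:
f = 2Ω sin φ = 2 × 7.29×10⁻⁵ × sin 24° = 5.93×10⁻⁵ s⁻¹
In the Southern Hemisphere f is negative: f = −5.93×10⁻⁵ s⁻¹.
Component geostrophic relations (x east, y north):
u_g = −(1/(fρ)) ∂P/∂y,  v_g = (1/(fρ)) ∂P/∂x
u_g = −(−0.36×10⁻³)/(−5.93×10⁻⁵ × 1.03) = −5.89 m/s;  v_g = (−3.2×10⁻³)/(−5.93×10⁻⁵ × 1.03) = 52.4 m/s
|V_g| = √(u_g² + v_g²) = 52.7 m/s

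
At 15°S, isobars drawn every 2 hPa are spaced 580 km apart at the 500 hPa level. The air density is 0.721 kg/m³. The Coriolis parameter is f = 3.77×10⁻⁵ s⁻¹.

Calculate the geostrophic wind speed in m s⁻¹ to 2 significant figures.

Pressure gradient: |∂P/∂n| = 200 Pa / 580000 m = 3.45×10⁻⁴ Pa/m
Geostrophic balance (pressure-gradient force = Coriolis force):
V_g = (1/(fρ)) |∂P/∂n| = 3.45×10⁻⁴ / (3.77×10⁻⁵ × 0.721) = 12.7 m/s

13 m s⁻¹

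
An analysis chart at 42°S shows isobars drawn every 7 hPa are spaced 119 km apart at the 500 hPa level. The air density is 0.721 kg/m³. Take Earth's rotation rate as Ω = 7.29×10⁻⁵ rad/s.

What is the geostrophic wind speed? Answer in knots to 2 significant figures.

160 knots

Coriolis parameter at 42°S:
f = 2Ω sin φ = 2 × 7.29×10⁻⁵ × sin 42° = 9.76×10⁻⁵ s⁻¹
Pressure gradient: |∂P/∂n| = 700 Pa / 119000 m = 5.88×10⁻³ Pa/m
Geostrophic balance (pressure-gradient force = Coriolis force):
V_g = (1/(fρ)) |∂P/∂n| = 5.88×10⁻³ / (9.76×10⁻⁵ × 0.721) = 83.6 m/s
Converting: 83.6 m/s × 1.944 = 160 knots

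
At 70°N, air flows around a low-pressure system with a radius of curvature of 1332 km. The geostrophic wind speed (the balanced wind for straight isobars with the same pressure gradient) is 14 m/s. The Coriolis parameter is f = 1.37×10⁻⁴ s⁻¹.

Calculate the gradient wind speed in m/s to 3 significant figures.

13.1 m/s

Around a low, centrifugal force acts outward with Coriolis, so pressure-gradient force balances both:
(1/ρ)|∂P/∂n| = fV + V²/R  →  V² + fR·V − fR·V_g = 0
With fR = 1.37×10⁻⁴ × 1332×10³ m = 182 m/s:
V = [−fR + √((fR)² + 4 fR V_g)]/2 = [−182 + √(182² + 4×182×14)]/2 = 13.1 m/s
Subgeostrophic (V < V_g = 14 m/s), as expected around a low.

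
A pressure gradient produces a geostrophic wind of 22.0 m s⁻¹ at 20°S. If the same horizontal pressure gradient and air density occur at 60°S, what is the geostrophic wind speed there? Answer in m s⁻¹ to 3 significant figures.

8.69 m s⁻¹

With the same pressure gradient and density, V_g ∝ 1/f ∝ 1/sin φ.
V₂ = V₁ · sin φ₁ / sin φ₂ = 22.0 × sin 20° / sin 60°
V₂ = 22.0 × 0.3420/0.8660 = 8.69 m s⁻¹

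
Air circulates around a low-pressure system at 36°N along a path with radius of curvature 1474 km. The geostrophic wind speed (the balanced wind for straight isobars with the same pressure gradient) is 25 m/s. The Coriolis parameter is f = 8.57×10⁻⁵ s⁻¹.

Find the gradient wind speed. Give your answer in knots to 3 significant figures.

Around a low, centrifugal force acts outward with Coriolis, so pressure-gradient force balances both:
(1/ρ)|∂P/∂n| = fV + V²/R  →  V² + fR·V − fR·V_g = 0
With fR = 8.57×10⁻⁵ × 1474×10³ m = 126 m/s:
V = [−fR + √((fR)² + 4 fR V_g)]/2 = [−126 + √(126² + 4×126×25)]/2 = 21.4 m/s
Subgeostrophic (V < V_g = 25 m/s), as expected around a low.
Converting: 21.4 m/s × 1.944 = 41.6 knots

41.6 knots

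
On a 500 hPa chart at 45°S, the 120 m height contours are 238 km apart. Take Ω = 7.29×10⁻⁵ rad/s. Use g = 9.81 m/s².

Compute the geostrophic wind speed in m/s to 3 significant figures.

Coriolis parameter at 45°S:
f = 2Ω sin φ = 2 × 7.29×10⁻⁵ × sin 45° = 1.03×10⁻⁴ s⁻¹
Height gradient: |∂Z/∂n| = 120 m / 238000 m = 5.04×10⁻⁴
On a pressure surface, geostrophic balance gives V_g = (g/f)|∂Z/∂n|:
V_g = 9.81 × 5.04×10⁻⁴ / 1.03×10⁻⁴ = 48.0 m/s

48.0 m/s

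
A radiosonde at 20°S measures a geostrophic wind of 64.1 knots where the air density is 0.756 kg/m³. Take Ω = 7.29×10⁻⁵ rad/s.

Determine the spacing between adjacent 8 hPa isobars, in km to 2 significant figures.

640 km

Coriolis parameter at 20°S:
f = 2Ω sin φ = 2 × 7.29×10⁻⁵ × sin 20° = 4.99×10⁻⁵ s⁻¹
Wind speed in SI: 64.1 knots = 33.0 m/s
Geostrophic balance rearranged: |∂P/∂n| = f ρ V_g
|∂P/∂n| = 4.99×10⁻⁵ × 0.756 × 33.0 = 1.24×10⁻³ Pa/m
Isobar spacing: Δn = ΔP/|∂P/∂n| = 800 Pa / 1.24×10⁻³ Pa/m = 643521 m ≈ 640 km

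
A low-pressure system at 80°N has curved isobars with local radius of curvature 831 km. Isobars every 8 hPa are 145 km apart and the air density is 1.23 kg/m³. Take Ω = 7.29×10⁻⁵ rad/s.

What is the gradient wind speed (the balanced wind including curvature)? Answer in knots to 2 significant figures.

Coriolis parameter at 80°N:
f = 2Ω sin φ = 2 × 7.29×10⁻⁵ × sin 80° = 1.44×10⁻⁴ s⁻¹
Pressure gradient: |∂P/∂n| = 800 Pa / 145000 m = 5.52×10⁻³ Pa/m
Geostrophic speed: V_g = |∂P/∂n|/(fρ) = 5.52×10⁻³/(1.44×10⁻⁴ × 1.23) = 31.2 m/s
Around a low, centrifugal force acts outward with Coriolis, so pressure-gradient force balances both:
(1/ρ)|∂P/∂n| = fV + V²/R  →  V² + fR·V − fR·V_g = 0
With fR = 1.44×10⁻⁴ × 831×10³ m = 119 m/s:
V = [−fR + √((fR)² + 4 fR V_g)]/2 = [−119 + √(119² + 4×119×31.2)]/2 = 25.7 m/s
Subgeostrophic (V < V_g = 31.2 m/s), as expected around a low.
Converting: 25.7 m/s × 1.944 = 50 knots

50 knots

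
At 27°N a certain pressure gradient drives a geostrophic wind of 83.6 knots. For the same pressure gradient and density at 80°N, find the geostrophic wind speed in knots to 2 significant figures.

39 knots

With the same pressure gradient and density, V_g ∝ 1/f ∝ 1/sin φ.
V₂ = V₁ · sin φ₁ / sin φ₂ = 83.6 × sin 27° / sin 80°
V₂ = 83.6 × 0.4540/0.9848 = 39 knots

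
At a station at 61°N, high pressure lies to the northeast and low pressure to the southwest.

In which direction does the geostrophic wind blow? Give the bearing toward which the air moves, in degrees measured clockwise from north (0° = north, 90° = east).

315°

The pressure-gradient force points toward the southwest (bearing 225°).
Geostrophic balance: in the Northern Hemisphere the Coriolis force deflects motion to the right, so the geostrophic wind blows 90° to the right of the pressure-gradient force (low pressure on the left).
Rotating 225° by 90° clockwise gives 315° — the wind blows toward the northwest.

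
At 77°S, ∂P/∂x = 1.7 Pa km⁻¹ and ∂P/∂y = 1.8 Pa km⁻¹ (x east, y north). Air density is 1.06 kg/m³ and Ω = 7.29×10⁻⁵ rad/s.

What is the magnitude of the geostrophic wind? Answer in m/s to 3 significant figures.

Coriolis parameter at 77°S:
f = 2Ω sin φ = 2 × 7.29×10⁻⁵ × sin 77° = 1.42×10⁻⁴ s⁻¹
In the Southern Hemisphere f is negative: f = −1.42×10⁻⁴ s⁻¹.
Component geostrophic relations (x east, y north):
u_g = −(1/(fρ)) ∂P/∂y,  v_g = (1/(fρ)) ∂P/∂x
u_g = −(1.8×10⁻³)/(−1.42×10⁻⁴ × 1.06) = 12.0 m/s;  v_g = (1.7×10⁻³)/(−1.42×10⁻⁴ × 1.06) = −11.3 m/s
|V_g| = √(u_g² + v_g²) = 16.4 m/s

16.4 m/s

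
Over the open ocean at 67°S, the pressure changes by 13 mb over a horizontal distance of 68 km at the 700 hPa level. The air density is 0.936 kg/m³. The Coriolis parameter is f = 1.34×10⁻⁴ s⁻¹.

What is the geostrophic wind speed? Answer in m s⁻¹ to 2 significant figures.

Pressure gradient: |∂P/∂n| = 1300 Pa / 68000 m = 1.91×10⁻² Pa/m
Geostrophic balance (pressure-gradient force = Coriolis force):
V_g = (1/(fρ)) |∂P/∂n| = 1.91×10⁻² / (1.34×10⁻⁴ × 0.936) = 152 m/s

150 m s⁻¹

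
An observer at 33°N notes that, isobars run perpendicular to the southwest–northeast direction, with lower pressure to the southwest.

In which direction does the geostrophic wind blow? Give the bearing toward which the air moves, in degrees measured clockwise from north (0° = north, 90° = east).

The pressure-gradient force points toward the southwest (bearing 225°).
Geostrophic balance: in the Northern Hemisphere the Coriolis force deflects motion to the right, so the geostrophic wind blows 90° to the right of the pressure-gradient force (low pressure on the left).
Rotating 225° by 90° clockwise gives 315° — the wind blows toward the northwest.

315°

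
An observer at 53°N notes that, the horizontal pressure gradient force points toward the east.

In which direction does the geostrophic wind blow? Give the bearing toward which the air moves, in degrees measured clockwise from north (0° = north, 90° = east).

The pressure-gradient force points toward the east (bearing 090°).
Geostrophic balance: in the Northern Hemisphere the Coriolis force deflects motion to the right, so the geostrophic wind blows 90° to the right of the pressure-gradient force (low pressure on the left).
Rotating 090° by 90° clockwise gives 180° — the wind blows toward the south.

180°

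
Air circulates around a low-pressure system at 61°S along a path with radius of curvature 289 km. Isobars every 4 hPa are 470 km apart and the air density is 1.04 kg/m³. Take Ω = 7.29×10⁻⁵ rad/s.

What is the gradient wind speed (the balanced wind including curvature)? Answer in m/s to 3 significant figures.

5.57 m/s

Coriolis parameter at 61°S:
f = 2Ω sin φ = 2 × 7.29×10⁻⁵ × sin 61° = 1.28×10⁻⁴ s⁻¹
Pressure gradient: |∂P/∂n| = 400 Pa / 470000 m = 8.51×10⁻⁴ Pa/m
Geostrophic speed: V_g = |∂P/∂n|/(fρ) = 8.51×10⁻⁴/(1.28×10⁻⁴ × 1.04) = 6.42 m/s
Around a low, centrifugal force acts outward with Coriolis, so pressure-gradient force balances both:
(1/ρ)|∂P/∂n| = fV + V²/R  →  V² + fR·V − fR·V_g = 0
With fR = 1.28×10⁻⁴ × 289×10³ m = 36.9 m/s:
V = [−fR + √((fR)² + 4 fR V_g)]/2 = [−36.9 + √(36.9² + 4×36.9×6.42)]/2 = 5.57 m/s
Subgeostrophic (V < V_g = 6.42 m/s), as expected around a low.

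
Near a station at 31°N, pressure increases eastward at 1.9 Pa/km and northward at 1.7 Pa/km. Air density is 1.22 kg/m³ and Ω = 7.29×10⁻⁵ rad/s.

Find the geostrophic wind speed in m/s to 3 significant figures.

Coriolis parameter at 31°N:
f = 2Ω sin φ = 2 × 7.29×10⁻⁵ × sin 31° = 7.51×10⁻⁵ s⁻¹
Component geostrophic relations (x east, y north):
u_g = −(1/(fρ)) ∂P/∂y,  v_g = (1/(fρ)) ∂P/∂x
u_g = −(1.7×10⁻³)/(7.51×10⁻⁵ × 1.22) = −18.6 m/s;  v_g = (1.9×10⁻³)/(7.51×10⁻⁵ × 1.22) = 20.7 m/s
|V_g| = √(u_g² + v_g²) = 27.8 m/s

27.8 m/s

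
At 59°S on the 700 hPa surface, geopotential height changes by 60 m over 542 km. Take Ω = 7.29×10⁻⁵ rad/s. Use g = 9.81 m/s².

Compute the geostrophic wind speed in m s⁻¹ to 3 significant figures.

Coriolis parameter at 59°S:
f = 2Ω sin φ = 2 × 7.29×10⁻⁵ × sin 59° = 1.25×10⁻⁴ s⁻¹
Height gradient: |∂Z/∂n| = 60 m / 542000 m = 1.11×10⁻⁴
On a pressure surface, geostrophic balance gives V_g = (g/f)|∂Z/∂n|:
V_g = 9.81 × 1.11×10⁻⁴ / 1.25×10⁻⁴ = 8.69 m/s

8.69 m s⁻¹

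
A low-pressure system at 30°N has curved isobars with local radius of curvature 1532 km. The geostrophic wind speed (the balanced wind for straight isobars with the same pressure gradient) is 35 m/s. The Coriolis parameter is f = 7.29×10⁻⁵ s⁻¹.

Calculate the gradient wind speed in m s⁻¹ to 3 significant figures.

Around a low, centrifugal force acts outward with Coriolis, so pressure-gradient force balances both:
(1/ρ)|∂P/∂n| = fV + V²/R  →  V² + fR·V − fR·V_g = 0
With fR = 7.29×10⁻⁵ × 1532×10³ m = 112 m/s:
V = [−fR + √((fR)² + 4 fR V_g)]/2 = [−112 + √(112² + 4×112×35)]/2 = 28 m/s
Subgeostrophic (V < V_g = 35 m/s), as expected around a low.

28.0 m s⁻¹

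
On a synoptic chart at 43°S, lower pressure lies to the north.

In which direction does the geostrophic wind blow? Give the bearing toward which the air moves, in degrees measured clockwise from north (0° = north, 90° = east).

270°

The pressure-gradient force points toward the north (bearing 000°).
Geostrophic balance: in the Southern Hemisphere the Coriolis force deflects motion to the left, so the geostrophic wind blows 90° to the left of the pressure-gradient force (low pressure on the right).
Rotating 000° by 90° counterclockwise gives 270° — the wind blows toward the west.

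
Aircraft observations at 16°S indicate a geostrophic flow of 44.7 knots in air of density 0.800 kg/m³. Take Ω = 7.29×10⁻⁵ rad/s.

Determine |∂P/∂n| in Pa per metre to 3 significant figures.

Coriolis parameter at 16°S:
f = 2Ω sin φ = 2 × 7.29×10⁻⁵ × sin 16° = 4.02×10⁻⁵ s⁻¹
Wind speed in SI: 44.7 knots = 23.0 m/s
Geostrophic balance rearranged: |∂P/∂n| = f ρ V_g
|∂P/∂n| = 4.02×10⁻⁵ × 0.800 × 23.0 = 7.39×10⁻⁴ Pa/m

7.39×10⁻⁴ Pa/m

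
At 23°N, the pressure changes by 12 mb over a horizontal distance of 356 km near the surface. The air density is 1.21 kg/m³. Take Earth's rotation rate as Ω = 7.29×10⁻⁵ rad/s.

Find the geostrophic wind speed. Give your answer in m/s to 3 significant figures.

48.9 m/s

Coriolis parameter at 23°N:
f = 2Ω sin φ = 2 × 7.29×10⁻⁵ × sin 23° = 5.70×10⁻⁵ s⁻¹
Pressure gradient: |∂P/∂n| = 1200 Pa / 356000 m = 3.37×10⁻³ Pa/m
Geostrophic balance (pressure-gradient force = Coriolis force):
V_g = (1/(fρ)) |∂P/∂n| = 3.37×10⁻³ / (5.70×10⁻⁵ × 1.21) = 48.9 m/s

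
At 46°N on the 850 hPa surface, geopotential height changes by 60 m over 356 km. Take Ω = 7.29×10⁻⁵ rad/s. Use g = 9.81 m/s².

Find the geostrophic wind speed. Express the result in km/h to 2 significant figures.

Coriolis parameter at 46°N:
f = 2Ω sin φ = 2 × 7.29×10⁻⁵ × sin 46° = 1.05×10⁻⁴ s⁻¹
Height gradient: |∂Z/∂n| = 60 m / 356000 m = 1.69×10⁻⁴
On a pressure surface, geostrophic balance gives V_g = (g/f)|∂Z/∂n|:
V_g = 9.81 × 1.69×10⁻⁴ / 1.05×10⁻⁴ = 15.8 m/s
Converting: 15.8 m/s × 3.6 = 57 km/h

57 km/h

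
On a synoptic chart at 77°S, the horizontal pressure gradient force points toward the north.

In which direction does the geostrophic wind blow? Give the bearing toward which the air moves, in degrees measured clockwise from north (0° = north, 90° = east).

The pressure-gradient force points toward the north (bearing 000°).
Geostrophic balance: in the Southern Hemisphere the Coriolis force deflects motion to the left, so the geostrophic wind blows 90° to the left of the pressure-gradient force (low pressure on the right).
Rotating 000° by 90° counterclockwise gives 270° — the wind blows toward the west.

270°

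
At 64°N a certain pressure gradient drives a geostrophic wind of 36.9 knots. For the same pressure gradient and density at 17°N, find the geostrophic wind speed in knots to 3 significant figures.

With the same pressure gradient and density, V_g ∝ 1/f ∝ 1/sin φ.
V₂ = V₁ · sin φ₁ / sin φ₂ = 36.9 × sin 64° / sin 17°
V₂ = 36.9 × 0.8988/0.2924 = 113 knots

113 knots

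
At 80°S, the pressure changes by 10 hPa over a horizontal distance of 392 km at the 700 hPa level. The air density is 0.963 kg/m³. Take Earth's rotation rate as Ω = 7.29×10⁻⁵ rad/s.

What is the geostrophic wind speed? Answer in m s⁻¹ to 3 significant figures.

Coriolis parameter at 80°S:
f = 2Ω sin φ = 2 × 7.29×10⁻⁵ × sin 80° = 1.44×10⁻⁴ s⁻¹
Pressure gradient: |∂P/∂n| = 1000 Pa / 392000 m = 2.55×10⁻³ Pa/m
Geostrophic balance (pressure-gradient force = Coriolis force):
V_g = (1/(fρ)) |∂P/∂n| = 2.55×10⁻³ / (1.44×10⁻⁴ × 0.963) = 18.4 m/s

18.4 m s⁻¹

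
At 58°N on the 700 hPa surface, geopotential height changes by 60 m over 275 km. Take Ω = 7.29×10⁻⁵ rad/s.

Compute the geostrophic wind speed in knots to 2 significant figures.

34 knots

Coriolis parameter at 58°N:
f = 2Ω sin φ = 2 × 7.29×10⁻⁵ × sin 58° = 1.24×10⁻⁴ s⁻¹
Height gradient: |∂Z/∂n| = 60 m / 275000 m = 2.18×10⁻⁴
On a pressure surface, geostrophic balance gives V_g = (g/f)|∂Z/∂n|:
V_g = 9.81 × 2.18×10⁻⁴ / 1.24×10⁻⁴ = 17.3 m/s
Converting: 17.3 m/s × 1.944 = 34 knots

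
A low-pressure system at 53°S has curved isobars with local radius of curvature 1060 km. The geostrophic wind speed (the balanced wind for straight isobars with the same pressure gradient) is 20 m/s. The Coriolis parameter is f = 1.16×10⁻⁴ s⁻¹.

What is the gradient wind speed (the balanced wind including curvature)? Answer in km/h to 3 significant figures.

Around a low, centrifugal force acts outward with Coriolis, so pressure-gradient force balances both:
(1/ρ)|∂P/∂n| = fV + V²/R  →  V² + fR·V − fR·V_g = 0
With fR = 1.16×10⁻⁴ × 1060×10³ m = 123 m/s:
V = [−fR + √((fR)² + 4 fR V_g)]/2 = [−123 + √(123² + 4×123×20)]/2 = 17.5 m/s
Subgeostrophic (V < V_g = 20 m/s), as expected around a low.
Converting: 17.5 m/s × 3.6 = 63.0 km/h

63.0 km/h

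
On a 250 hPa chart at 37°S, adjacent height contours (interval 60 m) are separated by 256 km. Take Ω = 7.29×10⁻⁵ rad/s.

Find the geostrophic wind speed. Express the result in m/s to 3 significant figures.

26.2 m/s

Coriolis parameter at 37°S:
f = 2Ω sin φ = 2 × 7.29×10⁻⁵ × sin 37° = 8.77×10⁻⁵ s⁻¹
Height gradient: |∂Z/∂n| = 60 m / 256000 m = 2.34×10⁻⁴
On a pressure surface, geostrophic balance gives V_g = (g/f)|∂Z/∂n|:
V_g = 9.81 × 2.34×10⁻⁴ / 8.77×10⁻⁵ = 26.2 m/s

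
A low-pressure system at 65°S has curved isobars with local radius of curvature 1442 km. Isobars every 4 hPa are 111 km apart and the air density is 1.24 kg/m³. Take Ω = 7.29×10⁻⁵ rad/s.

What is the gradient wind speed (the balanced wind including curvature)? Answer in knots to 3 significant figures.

38.7 knots

Coriolis parameter at 65°S:
f = 2Ω sin φ = 2 × 7.29×10⁻⁵ × sin 65° = 1.32×10⁻⁴ s⁻¹
Pressure gradient: |∂P/∂n| = 400 Pa / 111000 m = 3.60×10⁻³ Pa/m
Geostrophic speed: V_g = |∂P/∂n|/(fρ) = 3.60×10⁻³/(1.32×10⁻⁴ × 1.24) = 22.0 m/s
Around a low, centrifugal force acts outward with Coriolis, so pressure-gradient force balances both:
(1/ρ)|∂P/∂n| = fV + V²/R  →  V² + fR·V − fR·V_g = 0
With fR = 1.32×10⁻⁴ × 1442×10³ m = 191 m/s:
V = [−fR + √((fR)² + 4 fR V_g)]/2 = [−191 + √(191² + 4×191×22)]/2 = 19.9 m/s
Subgeostrophic (V < V_g = 22 m/s), as expected around a low.
Converting: 19.9 m/s × 1.944 = 38.7 knots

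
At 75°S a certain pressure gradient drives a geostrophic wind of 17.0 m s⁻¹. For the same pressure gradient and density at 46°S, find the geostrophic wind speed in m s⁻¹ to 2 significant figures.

With the same pressure gradient and density, V_g ∝ 1/f ∝ 1/sin φ.
V₂ = V₁ · sin φ₁ / sin φ₂ = 17.0 × sin 75° / sin 46°
V₂ = 17.0 × 0.9659/0.7193 = 23 m s⁻¹

23 m s⁻¹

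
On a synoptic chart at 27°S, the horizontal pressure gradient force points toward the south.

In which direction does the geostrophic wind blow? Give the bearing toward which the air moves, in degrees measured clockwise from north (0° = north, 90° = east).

090°

The pressure-gradient force points toward the south (bearing 180°).
Geostrophic balance: in the Southern Hemisphere the Coriolis force deflects motion to the left, so the geostrophic wind blows 90° to the left of the pressure-gradient force (low pressure on the right).
Rotating 180° by 90° counterclockwise gives 090° — the wind blows toward the east.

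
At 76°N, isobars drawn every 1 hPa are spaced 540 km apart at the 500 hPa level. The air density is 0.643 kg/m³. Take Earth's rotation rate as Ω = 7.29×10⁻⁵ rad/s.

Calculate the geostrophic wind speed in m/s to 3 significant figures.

Coriolis parameter at 76°N:
f = 2Ω sin φ = 2 × 7.29×10⁻⁵ × sin 76° = 1.41×10⁻⁴ s⁻¹
Pressure gradient: |∂P/∂n| = 100 Pa / 540000 m = 1.85×10⁻⁴ Pa/m
Geostrophic balance (pressure-gradient force = Coriolis force):
V_g = (1/(fρ)) |∂P/∂n| = 1.85×10⁻⁴ / (1.41×10⁻⁴ × 0.643) = 2.04 m/s

2.04 m/s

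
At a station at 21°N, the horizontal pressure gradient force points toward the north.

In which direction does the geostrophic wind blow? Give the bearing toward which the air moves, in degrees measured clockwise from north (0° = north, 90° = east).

090°

The pressure-gradient force points toward the north (bearing 000°).
Geostrophic balance: in the Northern Hemisphere the Coriolis force deflects motion to the right, so the geostrophic wind blows 90° to the right of the pressure-gradient force (low pressure on the left).
Rotating 000° by 90° clockwise gives 090° — the wind blows toward the east.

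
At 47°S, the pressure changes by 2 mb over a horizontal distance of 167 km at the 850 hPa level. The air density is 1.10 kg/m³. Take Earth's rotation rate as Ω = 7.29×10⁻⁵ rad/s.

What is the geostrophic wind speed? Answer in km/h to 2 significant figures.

Coriolis parameter at 47°S:
f = 2Ω sin φ = 2 × 7.29×10⁻⁵ × sin 47° = 1.07×10⁻⁴ s⁻¹
Pressure gradient: |∂P/∂n| = 200 Pa / 167000 m = 1.20×10⁻³ Pa/m
Geostrophic balance (pressure-gradient force = Coriolis force):
V_g = (1/(fρ)) |∂P/∂n| = 1.20×10⁻³ / (1.07×10⁻⁴ × 1.10) = 10.2 m/s
Converting: 10.2 m/s × 3.6 = 37 km/h

37 km/h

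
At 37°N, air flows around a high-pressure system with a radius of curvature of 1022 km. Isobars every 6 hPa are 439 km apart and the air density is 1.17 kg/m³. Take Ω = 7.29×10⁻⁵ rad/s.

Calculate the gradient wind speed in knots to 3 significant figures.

Coriolis parameter at 37°N:
f = 2Ω sin φ = 2 × 7.29×10⁻⁵ × sin 37° = 8.77×10⁻⁵ s⁻¹
Pressure gradient: |∂P/∂n| = 600 Pa / 439000 m = 1.37×10⁻³ Pa/m
Geostrophic speed: V_g = |∂P/∂n|/(fρ) = 1.37×10⁻³/(8.77×10⁻⁵ × 1.17) = 13.3 m/s
Around a high, pressure-gradient force acts outward with centrifugal, so Coriolis balances both:
fV = (1/ρ)|∂P/∂n| + V²/R  →  V² − fR·V + fR·V_g = 0
With fR = 8.77×10⁻⁵ × 1022×10³ m = 89.7 m/s:
V = [fR − √((fR)² − 4 fR V_g)]/2 = [89.7 − √(89.7² − 4×89.7×13.3)]/2 = 16.3 m/s
Supergeostrophic (V > V_g = 13.3 m/s), as expected around a high.
Converting: 16.3 m/s × 1.944 = 31.6 knots

31.6 knots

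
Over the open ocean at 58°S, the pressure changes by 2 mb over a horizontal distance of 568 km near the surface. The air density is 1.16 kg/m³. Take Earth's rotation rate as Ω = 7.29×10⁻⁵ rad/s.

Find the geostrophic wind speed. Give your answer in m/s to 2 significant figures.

Coriolis parameter at 58°S:
f = 2Ω sin φ = 2 × 7.29×10⁻⁵ × sin 58° = 1.24×10⁻⁴ s⁻¹
Pressure gradient: |∂P/∂n| = 200 Pa / 568000 m = 3.52×10⁻⁴ Pa/m
Geostrophic balance (pressure-gradient force = Coriolis force):
V_g = (1/(fρ)) |∂P/∂n| = 3.52×10⁻⁴ / (1.24×10⁻⁴ × 1.16) = 2.45 m/s

2.5 m/s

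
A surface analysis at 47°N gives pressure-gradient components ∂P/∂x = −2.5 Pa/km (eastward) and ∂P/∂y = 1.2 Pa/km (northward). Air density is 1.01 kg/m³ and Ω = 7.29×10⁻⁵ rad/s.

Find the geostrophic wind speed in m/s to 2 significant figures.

Coriolis parameter at 47°N:
f = 2Ω sin φ = 2 × 7.29×10⁻⁵ × sin 47° = 1.07×10⁻⁴ s⁻¹
Component geostrophic relations (x east, y north):
u_g = −(1/(fρ)) ∂P/∂y,  v_g = (1/(fρ)) ∂P/∂x
u_g = −(1.2×10⁻³)/(1.07×10⁻⁴ × 1.01) = −11.1 m/s;  v_g = (−2.5×10⁻³)/(1.07×10⁻⁴ × 1.01) = −23.2 m/s
|V_g| = √(u_g² + v_g²) = 25.7 m/s

26 m/s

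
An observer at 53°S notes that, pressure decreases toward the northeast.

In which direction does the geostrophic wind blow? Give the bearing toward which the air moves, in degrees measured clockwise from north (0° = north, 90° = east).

315°

The pressure-gradient force points toward the northeast (bearing 045°).
Geostrophic balance: in the Southern Hemisphere the Coriolis force deflects motion to the left, so the geostrophic wind blows 90° to the left of the pressure-gradient force (low pressure on the right).
Rotating 045° by 90° counterclockwise gives 315° — the wind blows toward the northwest.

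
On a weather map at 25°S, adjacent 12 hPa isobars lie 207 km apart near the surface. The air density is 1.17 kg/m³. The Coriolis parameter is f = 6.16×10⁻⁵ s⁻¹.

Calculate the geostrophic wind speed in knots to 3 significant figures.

Pressure gradient: |∂P/∂n| = 1200 Pa / 207000 m = 5.80×10⁻³ Pa/m
Geostrophic balance (pressure-gradient force = Coriolis force):
V_g = (1/(fρ)) |∂P/∂n| = 5.80×10⁻³ / (6.16×10⁻⁵ × 1.17) = 80.4 m/s
Converting: 80.4 m/s × 1.944 = 156 knots

156 knots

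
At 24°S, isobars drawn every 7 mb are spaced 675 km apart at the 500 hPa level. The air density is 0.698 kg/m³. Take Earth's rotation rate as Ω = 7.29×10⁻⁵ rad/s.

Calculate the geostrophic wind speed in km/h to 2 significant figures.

Coriolis parameter at 24°S:
f = 2Ω sin φ = 2 × 7.29×10⁻⁵ × sin 24° = 5.93×10⁻⁵ s⁻¹
Pressure gradient: |∂P/∂n| = 700 Pa / 675000 m = 1.04×10⁻³ Pa/m
Geostrophic balance (pressure-gradient force = Coriolis force):
V_g = (1/(fρ)) |∂P/∂n| = 1.04×10⁻³ / (5.93×10⁻⁵ × 0.698) = 25.1 m/s
Converting: 25.1 m/s × 3.6 = 90 km/h

90 km/h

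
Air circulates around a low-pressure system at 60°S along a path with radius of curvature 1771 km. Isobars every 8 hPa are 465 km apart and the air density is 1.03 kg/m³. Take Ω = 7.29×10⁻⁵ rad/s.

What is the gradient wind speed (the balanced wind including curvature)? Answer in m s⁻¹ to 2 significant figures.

Coriolis parameter at 60°S:
f = 2Ω sin φ = 2 × 7.29×10⁻⁵ × sin 60° = 1.26×10⁻⁴ s⁻¹
Pressure gradient: |∂P/∂n| = 800 Pa / 465000 m = 1.72×10⁻³ Pa/m
Geostrophic speed: V_g = |∂P/∂n|/(fρ) = 1.72×10⁻³/(1.26×10⁻⁴ × 1.03) = 13.2 m/s
Around a low, centrifugal force acts outward with Coriolis, so pressure-gradient force balances both:
(1/ρ)|∂P/∂n| = fV + V²/R  →  V² + fR·V − fR·V_g = 0
With fR = 1.26×10⁻⁴ × 1771×10³ m = 224 m/s:
V = [−fR + √((fR)² + 4 fR V_g)]/2 = [−224 + √(224² + 4×224×13.2)]/2 = 12.5 m/s
Subgeostrophic (V < V_g = 13.2 m/s), as expected around a low.

13 m s⁻¹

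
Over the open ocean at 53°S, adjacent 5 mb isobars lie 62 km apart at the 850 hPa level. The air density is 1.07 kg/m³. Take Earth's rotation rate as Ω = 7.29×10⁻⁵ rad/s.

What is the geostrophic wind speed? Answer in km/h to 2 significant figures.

Coriolis parameter at 53°S:
f = 2Ω sin φ = 2 × 7.29×10⁻⁵ × sin 53° = 1.16×10⁻⁴ s⁻¹
Pressure gradient: |∂P/∂n| = 500 Pa / 62000 m = 8.06×10⁻³ Pa/m
Geostrophic balance (pressure-gradient force = Coriolis force):
V_g = (1/(fρ)) |∂P/∂n| = 8.06×10⁻³ / (1.16×10⁻⁴ × 1.07) = 64.7 m/s
Converting: 64.7 m/s × 3.6 = 230 km/h

230 km/h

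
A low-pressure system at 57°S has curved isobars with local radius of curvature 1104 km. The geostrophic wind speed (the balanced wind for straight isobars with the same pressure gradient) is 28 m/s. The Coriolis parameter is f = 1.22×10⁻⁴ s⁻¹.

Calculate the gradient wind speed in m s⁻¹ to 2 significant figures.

24 m s⁻¹

Around a low, centrifugal force acts outward with Coriolis, so pressure-gradient force balances both:
(1/ρ)|∂P/∂n| = fV + V²/R  →  V² + fR·V − fR·V_g = 0
With fR = 1.22×10⁻⁴ × 1104×10³ m = 135 m/s:
V = [−fR + √((fR)² + 4 fR V_g)]/2 = [−135 + √(135² + 4×135×28)]/2 = 23.8 m/s
Subgeostrophic (V < V_g = 28 m/s), as expected around a low.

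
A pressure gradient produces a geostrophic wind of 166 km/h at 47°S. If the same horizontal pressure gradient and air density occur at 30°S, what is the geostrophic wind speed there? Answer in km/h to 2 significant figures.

240 km/h

With the same pressure gradient and density, V_g ∝ 1/f ∝ 1/sin φ.
V₂ = V₁ · sin φ₁ / sin φ₂ = 166 × sin 47° / sin 30°
V₂ = 166 × 0.7314/0.5000 = 240 km/h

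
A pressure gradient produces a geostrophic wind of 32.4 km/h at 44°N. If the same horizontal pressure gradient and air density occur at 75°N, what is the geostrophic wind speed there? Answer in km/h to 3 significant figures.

With the same pressure gradient and density, V_g ∝ 1/f ∝ 1/sin φ.
V₂ = V₁ · sin φ₁ / sin φ₂ = 32.4 × sin 44° / sin 75°
V₂ = 32.4 × 0.6947/0.9659 = 23.3 km/h

23.3 km/h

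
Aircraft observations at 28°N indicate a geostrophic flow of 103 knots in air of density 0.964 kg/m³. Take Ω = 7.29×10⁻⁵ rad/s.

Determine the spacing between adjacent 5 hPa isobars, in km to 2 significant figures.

140 km

Coriolis parameter at 28°N:
f = 2Ω sin φ = 2 × 7.29×10⁻⁵ × sin 28° = 6.84×10⁻⁵ s⁻¹
Wind speed in SI: 103 knots = 53.0 m/s
Geostrophic balance rearranged: |∂P/∂n| = f ρ V_g
|∂P/∂n| = 6.84×10⁻⁵ × 0.964 × 53.0 = 3.50×10⁻³ Pa/m
Isobar spacing: Δn = ΔP/|∂P/∂n| = 500 Pa / 3.50×10⁻³ Pa/m = 143005 m ≈ 140 km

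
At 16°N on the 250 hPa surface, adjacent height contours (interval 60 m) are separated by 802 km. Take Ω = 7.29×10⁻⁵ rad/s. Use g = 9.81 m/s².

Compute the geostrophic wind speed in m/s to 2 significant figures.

Coriolis parameter at 16°N:
f = 2Ω sin φ = 2 × 7.29×10⁻⁵ × sin 16° = 4.02×10⁻⁵ s⁻¹
Height gradient: |∂Z/∂n| = 60 m / 802000 m = 7.48×10⁻⁵
On a pressure surface, geostrophic balance gives V_g = (g/f)|∂Z/∂n|:
V_g = 9.81 × 7.48×10⁻⁵ / 4.02×10⁻⁵ = 18.3 m/s

18 m/s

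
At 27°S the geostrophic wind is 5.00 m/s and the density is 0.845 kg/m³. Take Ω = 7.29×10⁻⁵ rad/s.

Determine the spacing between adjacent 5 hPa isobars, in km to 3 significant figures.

1790 km

Coriolis parameter at 27°S:
f = 2Ω sin φ = 2 × 7.29×10⁻⁵ × sin 27° = 6.62×10⁻⁵ s⁻¹
Geostrophic balance rearranged: |∂P/∂n| = f ρ V_g
|∂P/∂n| = 6.62×10⁻⁵ × 0.845 × 5.00 = 2.80×10⁻⁴ Pa/m
Isobar spacing: Δn = ΔP/|∂P/∂n| = 500 Pa / 2.80×10⁻⁴ Pa/m = 1787883 m ≈ 1790 km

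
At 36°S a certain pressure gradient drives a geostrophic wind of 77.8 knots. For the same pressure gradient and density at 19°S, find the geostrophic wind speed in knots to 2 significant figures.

140 knots

With the same pressure gradient and density, V_g ∝ 1/f ∝ 1/sin φ.
V₂ = V₁ · sin φ₁ / sin φ₂ = 77.8 × sin 36° / sin 19°
V₂ = 77.8 × 0.5878/0.3256 = 140 knots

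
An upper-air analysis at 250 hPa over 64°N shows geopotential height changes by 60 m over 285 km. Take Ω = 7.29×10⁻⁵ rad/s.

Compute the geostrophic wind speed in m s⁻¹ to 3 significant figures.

Coriolis parameter at 64°N:
f = 2Ω sin φ = 2 × 7.29×10⁻⁵ × sin 64° = 1.31×10⁻⁴ s⁻¹
Height gradient: |∂Z/∂n| = 60 m / 285000 m = 2.11×10⁻⁴
On a pressure surface, geostrophic balance gives V_g = (g/f)|∂Z/∂n|:
V_g = 9.81 × 2.11×10⁻⁴ / 1.31×10⁻⁴ = 15.8 m/s

15.8 m s⁻¹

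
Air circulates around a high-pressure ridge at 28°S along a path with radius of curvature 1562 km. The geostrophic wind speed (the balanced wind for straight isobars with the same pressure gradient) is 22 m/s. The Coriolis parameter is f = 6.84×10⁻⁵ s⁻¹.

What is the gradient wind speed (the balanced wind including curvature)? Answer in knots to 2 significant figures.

60 knots

Around a high, pressure-gradient force acts outward with centrifugal, so Coriolis balances both:
fV = (1/ρ)|∂P/∂n| + V²/R  →  V² − fR·V + fR·V_g = 0
With fR = 6.84×10⁻⁵ × 1562×10³ m = 107 m/s:
V = [fR − √((fR)² − 4 fR V_g)]/2 = [107 − √(107² − 4×107×22)]/2 = 31 m/s
Supergeostrophic (V > V_g = 22 m/s), as expected around a high.
Converting: 31 m/s × 1.944 = 60 knots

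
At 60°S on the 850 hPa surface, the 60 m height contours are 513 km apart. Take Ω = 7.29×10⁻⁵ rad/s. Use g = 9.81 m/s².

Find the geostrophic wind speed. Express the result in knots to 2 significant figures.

18 knots

Coriolis parameter at 60°S:
f = 2Ω sin φ = 2 × 7.29×10⁻⁵ × sin 60° = 1.26×10⁻⁴ s⁻¹
Height gradient: |∂Z/∂n| = 60 m / 513000 m = 1.17×10⁻⁴
On a pressure surface, geostrophic balance gives V_g = (g/f)|∂Z/∂n|:
V_g = 9.81 × 1.17×10⁻⁴ / 1.26×10⁻⁴ = 9.09 m/s
Converting: 9.09 m/s × 1.944 = 18 knots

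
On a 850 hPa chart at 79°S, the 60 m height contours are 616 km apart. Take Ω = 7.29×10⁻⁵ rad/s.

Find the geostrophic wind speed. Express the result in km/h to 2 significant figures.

24 km/h

Coriolis parameter at 79°S:
f = 2Ω sin φ = 2 × 7.29×10⁻⁵ × sin 79° = 1.43×10⁻⁴ s⁻¹
Height gradient: |∂Z/∂n| = 60 m / 616000 m = 9.74×10⁻⁵
On a pressure surface, geostrophic balance gives V_g = (g/f)|∂Z/∂n|:
V_g = 9.81 × 9.74×10⁻⁵ / 1.43×10⁻⁴ = 6.68 m/s
Converting: 6.68 m/s × 3.6 = 24 km/h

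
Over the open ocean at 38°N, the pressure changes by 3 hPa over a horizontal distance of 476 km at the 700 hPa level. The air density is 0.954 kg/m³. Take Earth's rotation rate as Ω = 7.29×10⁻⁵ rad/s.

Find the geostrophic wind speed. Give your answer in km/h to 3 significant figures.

26.5 km/h

Coriolis parameter at 38°N:
f = 2Ω sin φ = 2 × 7.29×10⁻⁵ × sin 38° = 8.98×10⁻⁵ s⁻¹
Pressure gradient: |∂P/∂n| = 300 Pa / 476000 m = 6.30×10⁻⁴ Pa/m
Geostrophic balance (pressure-gradient force = Coriolis force):
V_g = (1/(fρ)) |∂P/∂n| = 6.30×10⁻⁴ / (8.98×10⁻⁵ × 0.954) = 7.36 m/s
Converting: 7.36 m/s × 3.6 = 26.5 km/h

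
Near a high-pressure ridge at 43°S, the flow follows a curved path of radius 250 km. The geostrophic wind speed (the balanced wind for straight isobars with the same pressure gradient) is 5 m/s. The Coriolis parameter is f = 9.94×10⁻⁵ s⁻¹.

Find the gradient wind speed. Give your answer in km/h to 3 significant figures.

25.0 km/h

Around a high, pressure-gradient force acts outward with centrifugal, so Coriolis balances both:
fV = (1/ρ)|∂P/∂n| + V²/R  →  V² − fR·V + fR·V_g = 0
With fR = 9.94×10⁻⁵ × 250×10³ m = 24.8 m/s:
V = [fR − √((fR)² − 4 fR V_g)]/2 = [24.8 − √(24.8² − 4×24.8×5)]/2 = 6.94 m/s
Supergeostrophic (V > V_g = 5 m/s), as expected around a high.
Converting: 6.94 m/s × 3.6 = 25.0 km/h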